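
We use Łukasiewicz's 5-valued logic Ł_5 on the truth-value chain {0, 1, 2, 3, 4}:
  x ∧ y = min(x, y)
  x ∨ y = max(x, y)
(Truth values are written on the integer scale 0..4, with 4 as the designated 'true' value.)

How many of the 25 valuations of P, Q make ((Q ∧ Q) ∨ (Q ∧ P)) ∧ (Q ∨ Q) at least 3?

10

value 4: 5 assignments (counts)
value 3: 5 assignments (counts)
value 2: 5 assignments
value 1: 5 assignments
value 0: 5 assignments
So 10 of the 25 assignments meet the threshold.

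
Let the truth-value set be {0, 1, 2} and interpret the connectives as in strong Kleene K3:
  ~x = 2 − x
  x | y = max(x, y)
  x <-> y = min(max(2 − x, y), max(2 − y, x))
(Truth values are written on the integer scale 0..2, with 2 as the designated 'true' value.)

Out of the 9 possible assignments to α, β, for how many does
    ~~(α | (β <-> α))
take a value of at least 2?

α = 0, β = 0 ↦ 2  ≥
α = 0, β = 1 ↦ 1  <
α = 0, β = 2 ↦ 0  <
α = 1, β = 0 ↦ 1  <
α = 1, β = 1 ↦ 1  <
α = 1, β = 2 ↦ 1  <
α = 2, β = 0 ↦ 2  ≥
α = 2, β = 1 ↦ 2  ≥
α = 2, β = 2 ↦ 2  ≥
So 4 of the 9 assignments meet the threshold.

4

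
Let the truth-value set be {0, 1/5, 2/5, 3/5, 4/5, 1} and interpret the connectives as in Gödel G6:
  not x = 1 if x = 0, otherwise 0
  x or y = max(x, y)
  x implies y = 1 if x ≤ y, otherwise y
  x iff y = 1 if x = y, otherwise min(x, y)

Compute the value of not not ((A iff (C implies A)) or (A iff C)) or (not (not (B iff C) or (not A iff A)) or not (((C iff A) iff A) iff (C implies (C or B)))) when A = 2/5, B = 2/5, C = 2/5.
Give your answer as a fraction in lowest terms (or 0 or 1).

1

C implies A = 2/5 implies 2/5 = 1
A iff (C implies A) = 2/5 iff 1 = 2/5
A iff C = 2/5 iff 2/5 = 1
(A iff (C implies A)) or (A iff C) = 2/5 or 1 = 1
not ((A iff (C implies A)) or (A iff C)) = not 1 = 0
not not ((A iff (C implies A)) or (A iff C)) = not 0 = 1
B iff C = 2/5 iff 2/5 = 1
not (B iff C) = not 1 = 0
not A = not 2/5 = 0
not A iff A = 0 iff 2/5 = 0
not (B iff C) or (not A iff A) = 0 or 0 = 0
not (not (B iff C) or (not A iff A)) = not 0 = 1
C iff A = 2/5 iff 2/5 = 1
(C iff A) iff A = 1 iff 2/5 = 2/5
C or B = 2/5 or 2/5 = 2/5
C implies (C or B) = 2/5 implies 2/5 = 1
((C iff A) iff A) iff (C implies (C or B)) = 2/5 iff 1 = 2/5
not (((C iff A) iff A) iff (C implies (C or B))) = not 2/5 = 0
not (not (B iff C) or (not A iff A)) or not (((C iff A) iff A) iff (C implies (C or B))) = 1 or 0 = 1
not not ((A iff (C implies A)) or (A iff C)) or (not (not (B iff C) or (not A iff A)) or not (((C iff A) iff A) iff (C implies (C or B)))) = 1 or 1 = 1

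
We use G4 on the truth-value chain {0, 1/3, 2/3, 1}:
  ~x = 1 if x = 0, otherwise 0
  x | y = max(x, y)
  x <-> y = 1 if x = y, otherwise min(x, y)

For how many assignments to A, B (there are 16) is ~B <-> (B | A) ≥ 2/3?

2

A = 0, B = 0 ↦ 0  <
A = 0, B = 1/3 ↦ 0  <
A = 0, B = 2/3 ↦ 0  <
A = 0, B = 1 ↦ 0  <
A = 1/3, B = 0 ↦ 1/3  <
A = 1/3, B = 1/3 ↦ 0  <
A = 1/3, B = 2/3 ↦ 0  <
A = 1/3, B = 1 ↦ 0  <
A = 2/3, B = 0 ↦ 2/3  ≥
A = 2/3, B = 1/3 ↦ 0  <
A = 2/3, B = 2/3 ↦ 0  <
A = 2/3, B = 1 ↦ 0  <
A = 1, B = 0 ↦ 1  ≥
A = 1, B = 1/3 ↦ 0  <
A = 1, B = 2/3 ↦ 0  <
A = 1, B = 1 ↦ 0  <
So 2 of the 16 assignments meet the threshold.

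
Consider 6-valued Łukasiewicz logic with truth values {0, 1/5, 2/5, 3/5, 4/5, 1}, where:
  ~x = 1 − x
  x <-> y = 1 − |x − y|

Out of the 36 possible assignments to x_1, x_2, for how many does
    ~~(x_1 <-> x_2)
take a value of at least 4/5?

16

value 1: 6 assignments (counts)
value 4/5: 10 assignments (counts)
value 3/5: 8 assignments
value 2/5: 6 assignments
value 1/5: 4 assignments
value 0: 2 assignments
So 16 of the 36 assignments meet the threshold.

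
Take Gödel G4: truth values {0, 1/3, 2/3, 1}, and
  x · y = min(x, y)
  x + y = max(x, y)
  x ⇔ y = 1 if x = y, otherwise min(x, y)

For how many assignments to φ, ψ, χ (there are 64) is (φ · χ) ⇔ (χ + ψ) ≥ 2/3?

value 1: 20 assignments (counts)
value 2/3: 6 assignments (counts)
value 1/3: 14 assignments
value 0: 24 assignments
So 26 of the 64 assignments meet the threshold.

26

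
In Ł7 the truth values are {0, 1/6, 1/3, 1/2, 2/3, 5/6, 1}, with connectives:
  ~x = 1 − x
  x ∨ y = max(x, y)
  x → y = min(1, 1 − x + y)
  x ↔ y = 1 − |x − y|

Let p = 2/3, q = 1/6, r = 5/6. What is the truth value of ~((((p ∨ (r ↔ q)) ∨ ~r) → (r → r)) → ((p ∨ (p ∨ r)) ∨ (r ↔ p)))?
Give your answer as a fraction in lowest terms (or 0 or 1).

r ↔ q = 5/6 ↔ 1/6 = 1/3
p ∨ (r ↔ q) = 2/3 ∨ 1/3 = 2/3
~r = ~5/6 = 1/6
(p ∨ (r ↔ q)) ∨ ~r = 2/3 ∨ 1/6 = 2/3
r → r = 5/6 → 5/6 = 1
((p ∨ (r ↔ q)) ∨ ~r) → (r → r) = 2/3 → 1 = 1
p ∨ r = 2/3 ∨ 5/6 = 5/6
p ∨ (p ∨ r) = 2/3 ∨ 5/6 = 5/6
r ↔ p = 5/6 ↔ 2/3 = 5/6
(p ∨ (p ∨ r)) ∨ (r ↔ p) = 5/6 ∨ 5/6 = 5/6
(((p ∨ (r ↔ q)) ∨ ~r) → (r → r)) → ((p ∨ (p ∨ r)) ∨ (r ↔ p)) = 1 → 5/6 = 5/6
~((((p ∨ (r ↔ q)) ∨ ~r) → (r → r)) → ((p ∨ (p ∨ r)) ∨ (r ↔ p))) = ~5/6 = 1/6

1/6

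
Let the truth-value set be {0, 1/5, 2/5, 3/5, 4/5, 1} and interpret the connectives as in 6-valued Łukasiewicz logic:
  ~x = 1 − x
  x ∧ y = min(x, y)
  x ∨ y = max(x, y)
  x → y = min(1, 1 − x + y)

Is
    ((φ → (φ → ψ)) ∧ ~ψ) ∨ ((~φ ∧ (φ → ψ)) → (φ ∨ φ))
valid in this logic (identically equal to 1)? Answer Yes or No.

No

Counterexample: take φ = 0, ψ = 1/5.
φ → ψ = 0 → 1/5 = 1
φ → (φ → ψ) = 0 → 1 = 1
~ψ = ~1/5 = 4/5
(φ → (φ → ψ)) ∧ ~ψ = 1 ∧ 4/5 = 4/5
~φ = ~0 = 1
φ → ψ = 0 → 1/5 = 1
~φ ∧ (φ → ψ) = 1 ∧ 1 = 1
φ ∨ φ = 0 ∨ 0 = 0
(~φ ∧ (φ → ψ)) → (φ ∨ φ) = 1 → 0 = 0
((φ → (φ → ψ)) ∧ ~ψ) ∨ ((~φ ∧ (φ → ψ)) → (φ ∨ φ)) = 4/5 ∨ 0 = 4/5
This gives 4/5 ≠ 1.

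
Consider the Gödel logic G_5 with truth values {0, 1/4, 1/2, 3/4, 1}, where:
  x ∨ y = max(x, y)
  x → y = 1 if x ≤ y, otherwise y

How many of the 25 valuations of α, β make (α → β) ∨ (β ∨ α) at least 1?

19

value 1: 19 assignments (counts)
value 3/4: 3 assignments
value 1/2: 2 assignments
value 1/4: 1 assignment
So 19 of the 25 assignments meet the threshold.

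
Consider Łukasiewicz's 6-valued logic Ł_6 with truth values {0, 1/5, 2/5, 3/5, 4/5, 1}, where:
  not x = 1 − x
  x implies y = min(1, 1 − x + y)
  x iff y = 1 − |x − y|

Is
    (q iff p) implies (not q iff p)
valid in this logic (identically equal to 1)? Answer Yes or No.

No

Counterexample: take p = 0, q = 0.
q iff p = 0 iff 0 = 1
not q = not 0 = 1
not q iff p = 1 iff 0 = 0
(q iff p) implies (not q iff p) = 1 implies 0 = 0
This gives 0 ≠ 1.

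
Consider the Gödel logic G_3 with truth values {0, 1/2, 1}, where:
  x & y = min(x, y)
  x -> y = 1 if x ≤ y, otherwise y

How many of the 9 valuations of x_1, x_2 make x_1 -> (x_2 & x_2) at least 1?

x_1 = 0, x_2 = 0 ↦ 1  ≥
x_1 = 0, x_2 = 1/2 ↦ 1  ≥
x_1 = 0, x_2 = 1 ↦ 1  ≥
x_1 = 1/2, x_2 = 0 ↦ 0  <
x_1 = 1/2, x_2 = 1/2 ↦ 1  ≥
x_1 = 1/2, x_2 = 1 ↦ 1  ≥
x_1 = 1, x_2 = 0 ↦ 0  <
x_1 = 1, x_2 = 1/2 ↦ 1/2  <
x_1 = 1, x_2 = 1 ↦ 1  ≥
So 6 of the 9 assignments meet the threshold.

6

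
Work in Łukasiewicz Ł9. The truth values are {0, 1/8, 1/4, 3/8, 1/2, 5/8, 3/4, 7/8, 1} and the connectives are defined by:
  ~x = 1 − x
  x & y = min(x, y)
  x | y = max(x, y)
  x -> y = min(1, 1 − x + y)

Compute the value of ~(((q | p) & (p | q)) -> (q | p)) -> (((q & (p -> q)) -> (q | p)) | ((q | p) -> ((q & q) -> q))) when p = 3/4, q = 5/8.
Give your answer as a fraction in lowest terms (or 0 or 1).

1

q | p = 5/8 | 3/4 = 3/4
p | q = 3/4 | 5/8 = 3/4
(q | p) & (p | q) = 3/4 & 3/4 = 3/4
q | p = 5/8 | 3/4 = 3/4
((q | p) & (p | q)) -> (q | p) = 3/4 -> 3/4 = 1
~(((q | p) & (p | q)) -> (q | p)) = ~1 = 0
p -> q = 3/4 -> 5/8 = 7/8
q & (p -> q) = 5/8 & 7/8 = 5/8
q | p = 5/8 | 3/4 = 3/4
(q & (p -> q)) -> (q | p) = 5/8 -> 3/4 = 1
q | p = 5/8 | 3/4 = 3/4
q & q = 5/8 & 5/8 = 5/8
(q & q) -> q = 5/8 -> 5/8 = 1
(q | p) -> ((q & q) -> q) = 3/4 -> 1 = 1
((q & (p -> q)) -> (q | p)) | ((q | p) -> ((q & q) -> q)) = 1 | 1 = 1
~(((q | p) & (p | q)) -> (q | p)) -> (((q & (p -> q)) -> (q | p)) | ((q | p) -> ((q & q) -> q))) = 0 -> 1 = 1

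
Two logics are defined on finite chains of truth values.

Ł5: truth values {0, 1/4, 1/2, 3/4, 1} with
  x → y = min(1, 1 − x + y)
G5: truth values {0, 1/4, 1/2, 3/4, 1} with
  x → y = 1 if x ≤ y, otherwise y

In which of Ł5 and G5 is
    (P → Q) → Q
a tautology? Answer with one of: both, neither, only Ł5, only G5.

In Ł5: at P = 0, Q = 0 the value is 0 — not a tautology.
In G5: at P = 0, Q = 0 the value is 0 — not a tautology.

neither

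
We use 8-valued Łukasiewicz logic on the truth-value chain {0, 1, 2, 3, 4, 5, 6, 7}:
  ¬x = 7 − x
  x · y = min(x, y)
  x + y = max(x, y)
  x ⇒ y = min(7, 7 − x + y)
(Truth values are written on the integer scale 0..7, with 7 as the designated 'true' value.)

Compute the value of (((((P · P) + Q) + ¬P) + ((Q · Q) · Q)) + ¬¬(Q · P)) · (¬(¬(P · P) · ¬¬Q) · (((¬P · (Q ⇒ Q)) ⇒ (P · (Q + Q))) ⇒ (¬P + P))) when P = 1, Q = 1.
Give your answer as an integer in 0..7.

6

P · P = 1 · 1 = 1
(P · P) + Q = 1 + 1 = 1
¬P = ¬1 = 6
((P · P) + Q) + ¬P = 1 + 6 = 6
Q · Q = 1 · 1 = 1
(Q · Q) · Q = 1 · 1 = 1
(((P · P) + Q) + ¬P) + ((Q · Q) · Q) = 6 + 1 = 6
Q · P = 1 · 1 = 1
¬(Q · P) = ¬1 = 6
¬¬(Q · P) = ¬6 = 1
((((P · P) + Q) + ¬P) + ((Q · Q) · Q)) + ¬¬(Q · P) = 6 + 1 = 6
P · P = 1 · 1 = 1
¬(P · P) = ¬1 = 6
¬Q = ¬1 = 6
¬¬Q = ¬6 = 1
¬(P · P) · ¬¬Q = 6 · 1 = 1
¬(¬(P · P) · ¬¬Q) = ¬1 = 6
¬P = ¬1 = 6
Q ⇒ Q = 1 ⇒ 1 = 7
¬P · (Q ⇒ Q) = 6 · 7 = 6
Q + Q = 1 + 1 = 1
P · (Q + Q) = 1 · 1 = 1
(¬P · (Q ⇒ Q)) ⇒ (P · (Q + Q)) = 6 ⇒ 1 = 2
¬P = ¬1 = 6
¬P + P = 6 + 1 = 6
((¬P · (Q ⇒ Q)) ⇒ (P · (Q + Q))) ⇒ (¬P + P) = 2 ⇒ 6 = 7
¬(¬(P · P) · ¬¬Q) · (((¬P · (Q ⇒ Q)) ⇒ (P · (Q + Q))) ⇒ (¬P + P)) = 6 · 7 = 6
(((((P · P) + Q) + ¬P) + ((Q · Q) · Q)) + ¬¬(Q · P)) · (¬(¬(P · P) · ¬¬Q) · (((¬P · (Q ⇒ Q)) ⇒ (P · (Q + Q))) ⇒ (¬P + P))) = 6 · 6 = 6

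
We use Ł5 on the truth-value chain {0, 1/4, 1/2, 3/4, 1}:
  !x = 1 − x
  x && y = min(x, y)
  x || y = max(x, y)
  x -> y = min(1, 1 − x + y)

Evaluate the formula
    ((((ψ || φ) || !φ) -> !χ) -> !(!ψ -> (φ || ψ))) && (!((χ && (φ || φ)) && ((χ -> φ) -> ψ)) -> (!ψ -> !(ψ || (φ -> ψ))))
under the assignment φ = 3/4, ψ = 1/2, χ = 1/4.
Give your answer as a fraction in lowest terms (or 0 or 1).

ψ || φ = 1/2 || 3/4 = 3/4
!φ = !3/4 = 1/4
(ψ || φ) || !φ = 3/4 || 1/4 = 3/4
!χ = !1/4 = 3/4
((ψ || φ) || !φ) -> !χ = 3/4 -> 3/4 = 1
!ψ = !1/2 = 1/2
φ || ψ = 3/4 || 1/2 = 3/4
!ψ -> (φ || ψ) = 1/2 -> 3/4 = 1
!(!ψ -> (φ || ψ)) = !1 = 0
(((ψ || φ) || !φ) -> !χ) -> !(!ψ -> (φ || ψ)) = 1 -> 0 = 0
φ || φ = 3/4 || 3/4 = 3/4
χ && (φ || φ) = 1/4 && 3/4 = 1/4
χ -> φ = 1/4 -> 3/4 = 1
(χ -> φ) -> ψ = 1 -> 1/2 = 1/2
(χ && (φ || φ)) && ((χ -> φ) -> ψ) = 1/4 && 1/2 = 1/4
!((χ && (φ || φ)) && ((χ -> φ) -> ψ)) = !1/4 = 3/4
!ψ = !1/2 = 1/2
φ -> ψ = 3/4 -> 1/2 = 3/4
ψ || (φ -> ψ) = 1/2 || 3/4 = 3/4
!(ψ || (φ -> ψ)) = !3/4 = 1/4
!ψ -> !(ψ || (φ -> ψ)) = 1/2 -> 1/4 = 3/4
!((χ && (φ || φ)) && ((χ -> φ) -> ψ)) -> (!ψ -> !(ψ || (φ -> ψ))) = 3/4 -> 3/4 = 1
((((ψ || φ) || !φ) -> !χ) -> !(!ψ -> (φ || ψ))) && (!((χ && (φ || φ)) && ((χ -> φ) -> ψ)) -> (!ψ -> !(ψ || (φ -> ψ)))) = 0 && 1 = 0

0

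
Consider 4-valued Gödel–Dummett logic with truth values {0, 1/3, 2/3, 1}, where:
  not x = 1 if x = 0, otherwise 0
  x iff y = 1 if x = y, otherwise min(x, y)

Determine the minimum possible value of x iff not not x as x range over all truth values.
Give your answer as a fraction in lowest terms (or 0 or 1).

Take x = 1/3:
not x = not 1/3 = 0
not not x = not 0 = 1
x iff not not x = 1/3 iff 1 = 1/3
No assignment yields a value below 1/3, so this is the minimum.

1/3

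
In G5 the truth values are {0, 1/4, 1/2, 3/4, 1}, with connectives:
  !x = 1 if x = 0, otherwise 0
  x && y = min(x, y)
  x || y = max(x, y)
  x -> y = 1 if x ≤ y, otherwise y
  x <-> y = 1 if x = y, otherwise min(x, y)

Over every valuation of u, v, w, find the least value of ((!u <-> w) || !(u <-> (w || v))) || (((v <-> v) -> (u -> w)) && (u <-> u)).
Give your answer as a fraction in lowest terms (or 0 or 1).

Take u = 1/2, v = 0, w = 1/4:
!u = !1/2 = 0
!u <-> w = 0 <-> 1/4 = 0
w || v = 1/4 || 0 = 1/4
u <-> (w || v) = 1/2 <-> 1/4 = 1/4
!(u <-> (w || v)) = !1/4 = 0
(!u <-> w) || !(u <-> (w || v)) = 0 || 0 = 0
v <-> v = 0 <-> 0 = 1
u -> w = 1/2 -> 1/4 = 1/4
(v <-> v) -> (u -> w) = 1 -> 1/4 = 1/4
u <-> u = 1/2 <-> 1/2 = 1
((v <-> v) -> (u -> w)) && (u <-> u) = 1/4 && 1 = 1/4
((!u <-> w) || !(u <-> (w || v))) || (((v <-> v) -> (u -> w)) && (u <-> u)) = 0 || 1/4 = 1/4
No assignment yields a value below 1/4, so this is the minimum.

1/4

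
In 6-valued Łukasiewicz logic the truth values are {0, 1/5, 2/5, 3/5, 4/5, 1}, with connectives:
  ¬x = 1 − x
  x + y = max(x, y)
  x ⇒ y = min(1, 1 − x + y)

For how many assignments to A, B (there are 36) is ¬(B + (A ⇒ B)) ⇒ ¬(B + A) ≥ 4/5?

30

value 1: 27 assignments (counts)
value 4/5: 3 assignments (counts)
value 3/5: 2 assignments
value 2/5: 2 assignments
value 1/5: 1 assignment
value 0: 1 assignment
So 30 of the 36 assignments meet the threshold.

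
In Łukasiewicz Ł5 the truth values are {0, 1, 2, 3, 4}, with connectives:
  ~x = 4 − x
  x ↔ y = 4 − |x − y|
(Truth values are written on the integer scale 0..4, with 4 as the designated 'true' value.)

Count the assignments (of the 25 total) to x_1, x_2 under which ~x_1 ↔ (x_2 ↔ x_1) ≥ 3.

value 4: 7 assignments (counts)
value 3: 7 assignments (counts)
value 2: 6 assignments
value 1: 3 assignments
value 0: 2 assignments
So 14 of the 25 assignments meet the threshold.

14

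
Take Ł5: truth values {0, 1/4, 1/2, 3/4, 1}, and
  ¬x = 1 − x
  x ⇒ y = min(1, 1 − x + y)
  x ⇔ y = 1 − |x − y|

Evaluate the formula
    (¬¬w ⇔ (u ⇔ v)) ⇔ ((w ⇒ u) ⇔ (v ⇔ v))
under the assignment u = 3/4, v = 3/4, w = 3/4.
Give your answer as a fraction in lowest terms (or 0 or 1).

3/4

¬w = ¬3/4 = 1/4
¬¬w = ¬1/4 = 3/4
u ⇔ v = 3/4 ⇔ 3/4 = 1
¬¬w ⇔ (u ⇔ v) = 3/4 ⇔ 1 = 3/4
w ⇒ u = 3/4 ⇒ 3/4 = 1
v ⇔ v = 3/4 ⇔ 3/4 = 1
(w ⇒ u) ⇔ (v ⇔ v) = 1 ⇔ 1 = 1
(¬¬w ⇔ (u ⇔ v)) ⇔ ((w ⇒ u) ⇔ (v ⇔ v)) = 3/4 ⇔ 1 = 3/4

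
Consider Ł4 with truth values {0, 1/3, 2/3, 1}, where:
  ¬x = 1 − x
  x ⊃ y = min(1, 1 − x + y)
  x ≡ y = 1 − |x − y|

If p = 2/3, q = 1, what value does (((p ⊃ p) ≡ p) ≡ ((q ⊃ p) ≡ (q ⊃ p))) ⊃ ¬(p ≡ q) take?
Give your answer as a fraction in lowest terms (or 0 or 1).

p ⊃ p = 2/3 ⊃ 2/3 = 1
(p ⊃ p) ≡ p = 1 ≡ 2/3 = 2/3
q ⊃ p = 1 ⊃ 2/3 = 2/3
q ⊃ p = 1 ⊃ 2/3 = 2/3
(q ⊃ p) ≡ (q ⊃ p) = 2/3 ≡ 2/3 = 1
((p ⊃ p) ≡ p) ≡ ((q ⊃ p) ≡ (q ⊃ p)) = 2/3 ≡ 1 = 2/3
p ≡ q = 2/3 ≡ 1 = 2/3
¬(p ≡ q) = ¬2/3 = 1/3
(((p ⊃ p) ≡ p) ≡ ((q ⊃ p) ≡ (q ⊃ p))) ⊃ ¬(p ≡ q) = 2/3 ⊃ 1/3 = 2/3

2/3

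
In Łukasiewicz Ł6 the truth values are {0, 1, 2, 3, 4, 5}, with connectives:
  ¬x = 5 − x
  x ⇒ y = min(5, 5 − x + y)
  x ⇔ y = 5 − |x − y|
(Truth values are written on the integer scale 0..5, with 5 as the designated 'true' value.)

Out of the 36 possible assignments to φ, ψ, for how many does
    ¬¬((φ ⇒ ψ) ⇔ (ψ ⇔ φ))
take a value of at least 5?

value 5: 21 assignments (counts)
value 4: 5 assignments
value 3: 4 assignments
value 2: 3 assignments
value 1: 2 assignments
value 0: 1 assignment
So 21 of the 36 assignments meet the threshold.

21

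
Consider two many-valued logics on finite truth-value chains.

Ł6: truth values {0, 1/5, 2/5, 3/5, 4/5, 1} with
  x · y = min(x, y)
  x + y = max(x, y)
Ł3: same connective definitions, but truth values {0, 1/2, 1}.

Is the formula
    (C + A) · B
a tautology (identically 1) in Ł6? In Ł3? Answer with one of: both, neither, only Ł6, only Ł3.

In Ł6: at A = 0, B = 0, C = 0 the value is 0 — not a tautology.
In Ł3: at A = 0, B = 0, C = 0 the value is 0 — not a tautology.

neither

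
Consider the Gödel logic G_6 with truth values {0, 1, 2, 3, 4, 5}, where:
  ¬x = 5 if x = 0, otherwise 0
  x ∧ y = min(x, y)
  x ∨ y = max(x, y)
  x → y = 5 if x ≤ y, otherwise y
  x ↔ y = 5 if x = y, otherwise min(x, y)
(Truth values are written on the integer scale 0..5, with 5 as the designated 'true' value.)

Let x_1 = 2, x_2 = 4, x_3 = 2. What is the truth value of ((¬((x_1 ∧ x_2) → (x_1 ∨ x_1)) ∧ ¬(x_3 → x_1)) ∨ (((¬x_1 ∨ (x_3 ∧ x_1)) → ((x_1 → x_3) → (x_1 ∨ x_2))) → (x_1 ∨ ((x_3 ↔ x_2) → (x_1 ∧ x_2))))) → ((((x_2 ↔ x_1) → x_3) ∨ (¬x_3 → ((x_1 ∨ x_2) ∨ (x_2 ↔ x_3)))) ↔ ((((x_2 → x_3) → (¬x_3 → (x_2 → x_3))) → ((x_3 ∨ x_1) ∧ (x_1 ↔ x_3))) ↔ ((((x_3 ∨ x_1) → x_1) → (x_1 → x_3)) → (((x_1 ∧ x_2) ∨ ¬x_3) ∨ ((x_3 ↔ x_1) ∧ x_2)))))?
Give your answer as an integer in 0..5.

x_1 ∧ x_2 = 2 ∧ 4 = 2
x_1 ∨ x_1 = 2 ∨ 2 = 2
(x_1 ∧ x_2) → (x_1 ∨ x_1) = 2 → 2 = 5
¬((x_1 ∧ x_2) → (x_1 ∨ x_1)) = ¬5 = 0
x_3 → x_1 = 2 → 2 = 5
¬(x_3 → x_1) = ¬5 = 0
¬((x_1 ∧ x_2) → (x_1 ∨ x_1)) ∧ ¬(x_3 → x_1) = 0 ∧ 0 = 0
¬x_1 = ¬2 = 0
x_3 ∧ x_1 = 2 ∧ 2 = 2
¬x_1 ∨ (x_3 ∧ x_1) = 0 ∨ 2 = 2
x_1 → x_3 = 2 → 2 = 5
x_1 ∨ x_2 = 2 ∨ 4 = 4
(x_1 → x_3) → (x_1 ∨ x_2) = 5 → 4 = 4
(¬x_1 ∨ (x_3 ∧ x_1)) → ((x_1 → x_3) → (x_1 ∨ x_2)) = 2 → 4 = 5
x_3 ↔ x_2 = 2 ↔ 4 = 2
x_1 ∧ x_2 = 2 ∧ 4 = 2
(x_3 ↔ x_2) → (x_1 ∧ x_2) = 2 → 2 = 5
x_1 ∨ ((x_3 ↔ x_2) → (x_1 ∧ x_2)) = 2 ∨ 5 = 5
((¬x_1 ∨ (x_3 ∧ x_1)) → ((x_1 → x_3) → (x_1 ∨ x_2))) → (x_1 ∨ ((x_3 ↔ x_2) → (x_1 ∧ x_2))) = 5 → 5 = 5
(¬((x_1 ∧ x_2) → (x_1 ∨ x_1)) ∧ ¬(x_3 → x_1)) ∨ (((¬x_1 ∨ (x_3 ∧ x_1)) → ((x_1 → x_3) → (x_1 ∨ x_2))) → (x_1 ∨ ((x_3 ↔ x_2) → (x_1 ∧ x_2)))) = 0 ∨ 5 = 5
x_2 ↔ x_1 = 4 ↔ 2 = 2
(x_2 ↔ x_1) → x_3 = 2 → 2 = 5
¬x_3 = ¬2 = 0
x_1 ∨ x_2 = 2 ∨ 4 = 4
x_2 ↔ x_3 = 4 ↔ 2 = 2
(x_1 ∨ x_2) ∨ (x_2 ↔ x_3) = 4 ∨ 2 = 4
¬x_3 → ((x_1 ∨ x_2) ∨ (x_2 ↔ x_3)) = 0 → 4 = 5
((x_2 ↔ x_1) → x_3) ∨ (¬x_3 → ((x_1 ∨ x_2) ∨ (x_2 ↔ x_3))) = 5 ∨ 5 = 5
x_2 → x_3 = 4 → 2 = 2
¬x_3 = ¬2 = 0
x_2 → x_3 = 4 → 2 = 2
¬x_3 → (x_2 → x_3) = 0 → 2 = 5
(x_2 → x_3) → (¬x_3 → (x_2 → x_3)) = 2 → 5 = 5
x_3 ∨ x_1 = 2 ∨ 2 = 2
x_1 ↔ x_3 = 2 ↔ 2 = 5
(x_3 ∨ x_1) ∧ (x_1 ↔ x_3) = 2 ∧ 5 = 2
((x_2 → x_3) → (¬x_3 → (x_2 → x_3))) → ((x_3 ∨ x_1) ∧ (x_1 ↔ x_3)) = 5 → 2 = 2
x_3 ∨ x_1 = 2 ∨ 2 = 2
(x_3 ∨ x_1) → x_1 = 2 → 2 = 5
x_1 → x_3 = 2 → 2 = 5
((x_3 ∨ x_1) → x_1) → (x_1 → x_3) = 5 → 5 = 5
x_1 ∧ x_2 = 2 ∧ 4 = 2
¬x_3 = ¬2 = 0
(x_1 ∧ x_2) ∨ ¬x_3 = 2 ∨ 0 = 2
x_3 ↔ x_1 = 2 ↔ 2 = 5
(x_3 ↔ x_1) ∧ x_2 = 5 ∧ 4 = 4
((x_1 ∧ x_2) ∨ ¬x_3) ∨ ((x_3 ↔ x_1) ∧ x_2) = 2 ∨ 4 = 4
(((x_3 ∨ x_1) → x_1) → (x_1 → x_3)) → (((x_1 ∧ x_2) ∨ ¬x_3) ∨ ((x_3 ↔ x_1) ∧ x_2)) = 5 → 4 = 4
(((x_2 → x_3) → (¬x_3 → (x_2 → x_3))) → ((x_3 ∨ x_1) ∧ (x_1 ↔ x_3))) ↔ ((((x_3 ∨ x_1) → x_1) → (x_1 → x_3)) → (((x_1 ∧ x_2) ∨ ¬x_3) ∨ ((x_3 ↔ x_1) ∧ x_2))) = 2 ↔ 4 = 2
(((x_2 ↔ x_1) → x_3) ∨ (¬x_3 → ((x_1 ∨ x_2) ∨ (x_2 ↔ x_3)))) ↔ ((((x_2 → x_3) → (¬x_3 → (x_2 → x_3))) → ((x_3 ∨ x_1) ∧ (x_1 ↔ x_3))) ↔ ((((x_3 ∨ x_1) → x_1) → (x_1 → x_3)) → (((x_1 ∧ x_2) ∨ ¬x_3) ∨ ((x_3 ↔ x_1) ∧ x_2)))) = 5 ↔ 2 = 2
((¬((x_1 ∧ x_2) → (x_1 ∨ x_1)) ∧ ¬(x_3 → x_1)) ∨ (((¬x_1 ∨ (x_3 ∧ x_1)) → ((x_1 → x_3) → (x_1 ∨ x_2))) → (x_1 ∨ ((x_3 ↔ x_2) → (x_1 ∧ x_2))))) → ((((x_2 ↔ x_1) → x_3) ∨ (¬x_3 → ((x_1 ∨ x_2) ∨ (x_2 ↔ x_3)))) ↔ ((((x_2 → x_3) → (¬x_3 → (x_2 → x_3))) → ((x_3 ∨ x_1) ∧ (x_1 ↔ x_3))) ↔ ((((x_3 ∨ x_1) → x_1) → (x_1 → x_3)) → (((x_1 ∧ x_2) ∨ ¬x_3) ∨ ((x_3 ↔ x_1) ∧ x_2))))) = 5 → 2 = 2

2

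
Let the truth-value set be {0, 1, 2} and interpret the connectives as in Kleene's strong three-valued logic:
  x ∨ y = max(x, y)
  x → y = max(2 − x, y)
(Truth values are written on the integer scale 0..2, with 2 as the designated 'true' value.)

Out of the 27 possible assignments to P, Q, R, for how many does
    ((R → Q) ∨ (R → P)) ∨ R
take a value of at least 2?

value 2: 23 assignments (counts)
value 1: 4 assignments
So 23 of the 27 assignments meet the threshold.

23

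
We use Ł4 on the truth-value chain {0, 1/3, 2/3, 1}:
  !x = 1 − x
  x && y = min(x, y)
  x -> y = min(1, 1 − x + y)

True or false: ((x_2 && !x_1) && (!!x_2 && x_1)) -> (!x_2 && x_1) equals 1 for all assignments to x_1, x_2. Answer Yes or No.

Counterexample: take x_1 = 1/3, x_2 = 1.
!x_1 = !1/3 = 2/3
x_2 && !x_1 = 1 && 2/3 = 2/3
!x_2 = !1 = 0
!!x_2 = !0 = 1
!!x_2 && x_1 = 1 && 1/3 = 1/3
(x_2 && !x_1) && (!!x_2 && x_1) = 2/3 && 1/3 = 1/3
!x_2 = !1 = 0
!x_2 && x_1 = 0 && 1/3 = 0
((x_2 && !x_1) && (!!x_2 && x_1)) -> (!x_2 && x_1) = 1/3 -> 0 = 2/3
This gives 2/3 ≠ 1.

No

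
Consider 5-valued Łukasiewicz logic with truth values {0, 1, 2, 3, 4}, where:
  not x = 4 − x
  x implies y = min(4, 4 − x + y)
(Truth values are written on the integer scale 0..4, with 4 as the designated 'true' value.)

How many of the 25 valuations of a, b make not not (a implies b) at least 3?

19

value 4: 15 assignments (counts)
value 3: 4 assignments (counts)
value 2: 3 assignments
value 1: 2 assignments
value 0: 1 assignment
So 19 of the 25 assignments meet the threshold.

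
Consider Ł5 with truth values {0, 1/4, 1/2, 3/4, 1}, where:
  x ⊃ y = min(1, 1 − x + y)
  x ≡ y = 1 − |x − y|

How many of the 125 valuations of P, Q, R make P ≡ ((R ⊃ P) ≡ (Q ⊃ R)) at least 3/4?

value 1: 45 assignments (counts)
value 3/4: 38 assignments (counts)
value 1/2: 26 assignments
value 1/4: 12 assignments
value 0: 4 assignments
So 83 of the 125 assignments meet the threshold.

83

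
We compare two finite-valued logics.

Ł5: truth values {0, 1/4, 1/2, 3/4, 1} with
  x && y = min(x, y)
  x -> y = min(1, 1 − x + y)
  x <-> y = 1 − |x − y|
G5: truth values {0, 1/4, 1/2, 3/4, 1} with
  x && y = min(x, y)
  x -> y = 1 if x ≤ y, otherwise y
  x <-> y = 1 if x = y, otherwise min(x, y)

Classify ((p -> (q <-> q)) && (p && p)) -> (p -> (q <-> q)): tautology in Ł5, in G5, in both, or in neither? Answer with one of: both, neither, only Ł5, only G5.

In Ł5: every assignment gives 1 — tautology.
In G5: every assignment gives 1 — tautology.

both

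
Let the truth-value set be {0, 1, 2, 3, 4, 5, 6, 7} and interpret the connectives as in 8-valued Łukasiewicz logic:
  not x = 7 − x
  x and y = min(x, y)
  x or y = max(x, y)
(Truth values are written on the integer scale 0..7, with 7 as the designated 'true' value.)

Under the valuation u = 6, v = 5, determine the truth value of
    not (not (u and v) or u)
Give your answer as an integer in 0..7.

1

u and v = 6 and 5 = 5
not (u and v) = not 5 = 2
not (u and v) or u = 2 or 6 = 6
not (not (u and v) or u) = not 6 = 1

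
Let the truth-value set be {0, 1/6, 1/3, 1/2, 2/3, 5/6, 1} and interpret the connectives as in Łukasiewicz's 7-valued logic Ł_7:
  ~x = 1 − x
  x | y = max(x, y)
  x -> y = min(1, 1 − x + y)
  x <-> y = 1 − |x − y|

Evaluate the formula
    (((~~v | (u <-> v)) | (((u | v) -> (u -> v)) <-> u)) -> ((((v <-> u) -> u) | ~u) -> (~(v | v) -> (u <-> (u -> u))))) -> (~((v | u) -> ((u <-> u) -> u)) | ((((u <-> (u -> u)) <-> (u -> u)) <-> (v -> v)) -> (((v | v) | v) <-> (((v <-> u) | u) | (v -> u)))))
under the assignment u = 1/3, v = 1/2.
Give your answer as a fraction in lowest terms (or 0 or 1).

~v = ~1/2 = 1/2
~~v = ~1/2 = 1/2
u <-> v = 1/3 <-> 1/2 = 5/6
~~v | (u <-> v) = 1/2 | 5/6 = 5/6
u | v = 1/3 | 1/2 = 1/2
u -> v = 1/3 -> 1/2 = 1
(u | v) -> (u -> v) = 1/2 -> 1 = 1
((u | v) -> (u -> v)) <-> u = 1 <-> 1/3 = 1/3
(~~v | (u <-> v)) | (((u | v) -> (u -> v)) <-> u) = 5/6 | 1/3 = 5/6
v <-> u = 1/2 <-> 1/3 = 5/6
(v <-> u) -> u = 5/6 -> 1/3 = 1/2
~u = ~1/3 = 2/3
((v <-> u) -> u) | ~u = 1/2 | 2/3 = 2/3
v | v = 1/2 | 1/2 = 1/2
~(v | v) = ~1/2 = 1/2
u -> u = 1/3 -> 1/3 = 1
u <-> (u -> u) = 1/3 <-> 1 = 1/3
~(v | v) -> (u <-> (u -> u)) = 1/2 -> 1/3 = 5/6
(((v <-> u) -> u) | ~u) -> (~(v | v) -> (u <-> (u -> u))) = 2/3 -> 5/6 = 1
((~~v | (u <-> v)) | (((u | v) -> (u -> v)) <-> u)) -> ((((v <-> u) -> u) | ~u) -> (~(v | v) -> (u <-> (u -> u)))) = 5/6 -> 1 = 1
v | u = 1/2 | 1/3 = 1/2
u <-> u = 1/3 <-> 1/3 = 1
(u <-> u) -> u = 1 -> 1/3 = 1/3
(v | u) -> ((u <-> u) -> u) = 1/2 -> 1/3 = 5/6
~((v | u) -> ((u <-> u) -> u)) = ~5/6 = 1/6
u -> u = 1/3 -> 1/3 = 1
u <-> (u -> u) = 1/3 <-> 1 = 1/3
u -> u = 1/3 -> 1/3 = 1
(u <-> (u -> u)) <-> (u -> u) = 1/3 <-> 1 = 1/3
v -> v = 1/2 -> 1/2 = 1
((u <-> (u -> u)) <-> (u -> u)) <-> (v -> v) = 1/3 <-> 1 = 1/3
v | v = 1/2 | 1/2 = 1/2
(v | v) | v = 1/2 | 1/2 = 1/2
v <-> u = 1/2 <-> 1/3 = 5/6
(v <-> u) | u = 5/6 | 1/3 = 5/6
v -> u = 1/2 -> 1/3 = 5/6
((v <-> u) | u) | (v -> u) = 5/6 | 5/6 = 5/6
((v | v) | v) <-> (((v <-> u) | u) | (v -> u)) = 1/2 <-> 5/6 = 2/3
(((u <-> (u -> u)) <-> (u -> u)) <-> (v -> v)) -> (((v | v) | v) <-> (((v <-> u) | u) | (v -> u))) = 1/3 -> 2/3 = 1
~((v | u) -> ((u <-> u) -> u)) | ((((u <-> (u -> u)) <-> (u -> u)) <-> (v -> v)) -> (((v | v) | v) <-> (((v <-> u) | u) | (v -> u)))) = 1/6 | 1 = 1
(((~~v | (u <-> v)) | (((u | v) -> (u -> v)) <-> u)) -> ((((v <-> u) -> u) | ~u) -> (~(v | v) -> (u <-> (u -> u))))) -> (~((v | u) -> ((u <-> u) -> u)) | ((((u <-> (u -> u)) <-> (u -> u)) <-> (v -> v)) -> (((v | v) | v) <-> (((v <-> u) | u) | (v -> u))))) = 1 -> 1 = 1

1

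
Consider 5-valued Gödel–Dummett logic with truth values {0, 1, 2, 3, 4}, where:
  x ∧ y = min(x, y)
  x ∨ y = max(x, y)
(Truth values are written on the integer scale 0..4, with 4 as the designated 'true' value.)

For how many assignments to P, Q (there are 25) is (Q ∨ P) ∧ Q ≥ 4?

value 4: 5 assignments (counts)
value 3: 5 assignments
value 2: 5 assignments
value 1: 5 assignments
value 0: 5 assignments
So 5 of the 25 assignments meet the threshold.

5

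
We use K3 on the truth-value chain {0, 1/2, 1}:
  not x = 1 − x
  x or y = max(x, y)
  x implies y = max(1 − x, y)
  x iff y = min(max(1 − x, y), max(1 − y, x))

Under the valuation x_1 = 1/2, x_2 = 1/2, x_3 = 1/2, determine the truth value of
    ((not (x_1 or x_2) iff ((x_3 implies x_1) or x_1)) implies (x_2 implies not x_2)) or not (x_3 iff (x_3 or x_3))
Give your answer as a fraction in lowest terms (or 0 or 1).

1/2

x_1 or x_2 = 1/2 or 1/2 = 1/2
not (x_1 or x_2) = not 1/2 = 1/2
x_3 implies x_1 = 1/2 implies 1/2 = 1/2
(x_3 implies x_1) or x_1 = 1/2 or 1/2 = 1/2
not (x_1 or x_2) iff ((x_3 implies x_1) or x_1) = 1/2 iff 1/2 = 1/2
not x_2 = not 1/2 = 1/2
x_2 implies not x_2 = 1/2 implies 1/2 = 1/2
(not (x_1 or x_2) iff ((x_3 implies x_1) or x_1)) implies (x_2 implies not x_2) = 1/2 implies 1/2 = 1/2
x_3 or x_3 = 1/2 or 1/2 = 1/2
x_3 iff (x_3 or x_3) = 1/2 iff 1/2 = 1/2
not (x_3 iff (x_3 or x_3)) = not 1/2 = 1/2
((not (x_1 or x_2) iff ((x_3 implies x_1) or x_1)) implies (x_2 implies not x_2)) or not (x_3 iff (x_3 or x_3)) = 1/2 or 1/2 = 1/2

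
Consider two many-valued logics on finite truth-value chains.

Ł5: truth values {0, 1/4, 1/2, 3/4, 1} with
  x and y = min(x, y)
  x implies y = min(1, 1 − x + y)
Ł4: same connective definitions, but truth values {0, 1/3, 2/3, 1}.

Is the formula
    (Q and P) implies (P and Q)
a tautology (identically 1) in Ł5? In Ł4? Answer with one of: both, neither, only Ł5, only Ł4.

both

In Ł5: every assignment gives 1 — tautology.
In Ł4: every assignment gives 1 — tautology.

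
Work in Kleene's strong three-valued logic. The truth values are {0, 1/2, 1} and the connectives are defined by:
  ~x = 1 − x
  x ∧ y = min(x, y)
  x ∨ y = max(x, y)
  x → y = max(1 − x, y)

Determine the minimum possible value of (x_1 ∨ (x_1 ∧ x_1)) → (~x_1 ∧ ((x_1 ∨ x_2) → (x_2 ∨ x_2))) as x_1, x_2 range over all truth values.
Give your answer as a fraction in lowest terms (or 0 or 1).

Take x_1 = 1, x_2 = 0:
x_1 ∧ x_1 = 1 ∧ 1 = 1
x_1 ∨ (x_1 ∧ x_1) = 1 ∨ 1 = 1
~x_1 = ~1 = 0
x_1 ∨ x_2 = 1 ∨ 0 = 1
x_2 ∨ x_2 = 0 ∨ 0 = 0
(x_1 ∨ x_2) → (x_2 ∨ x_2) = 1 → 0 = 0
~x_1 ∧ ((x_1 ∨ x_2) → (x_2 ∨ x_2)) = 0 ∧ 0 = 0
(x_1 ∨ (x_1 ∧ x_1)) → (~x_1 ∧ ((x_1 ∨ x_2) → (x_2 ∨ x_2))) = 1 → 0 = 0
No assignment yields a value below 0, so this is the minimum.

0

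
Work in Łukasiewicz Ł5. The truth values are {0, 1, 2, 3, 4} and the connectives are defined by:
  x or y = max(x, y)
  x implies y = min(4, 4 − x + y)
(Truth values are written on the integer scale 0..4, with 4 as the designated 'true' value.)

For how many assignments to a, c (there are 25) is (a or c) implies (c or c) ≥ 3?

value 4: 15 assignments (counts)
value 3: 4 assignments (counts)
value 2: 3 assignments
value 1: 2 assignments
value 0: 1 assignment
So 19 of the 25 assignments meet the threshold.

19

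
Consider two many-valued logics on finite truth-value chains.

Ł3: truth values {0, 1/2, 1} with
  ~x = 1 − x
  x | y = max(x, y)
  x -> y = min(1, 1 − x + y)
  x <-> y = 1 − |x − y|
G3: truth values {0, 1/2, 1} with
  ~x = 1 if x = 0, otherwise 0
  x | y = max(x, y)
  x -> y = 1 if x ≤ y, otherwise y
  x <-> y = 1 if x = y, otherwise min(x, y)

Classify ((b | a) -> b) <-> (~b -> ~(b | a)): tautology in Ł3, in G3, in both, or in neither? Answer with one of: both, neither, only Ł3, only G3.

only Ł3

In Ł3: every assignment gives 1 — tautology.
In G3: at a = 1, b = 1/2 the value is 1/2 — not a tautology.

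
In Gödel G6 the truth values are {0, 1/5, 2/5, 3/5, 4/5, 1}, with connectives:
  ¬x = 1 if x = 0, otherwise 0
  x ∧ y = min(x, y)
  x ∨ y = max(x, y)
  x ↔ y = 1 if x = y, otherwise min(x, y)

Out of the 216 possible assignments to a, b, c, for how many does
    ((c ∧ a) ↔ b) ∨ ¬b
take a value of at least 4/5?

65

value 1: 61 assignments (counts)
value 4/5: 4 assignments (counts)
value 3/5: 14 assignments
value 2/5: 30 assignments
value 1/5: 52 assignments
value 0: 55 assignments
So 65 of the 216 assignments meet the threshold.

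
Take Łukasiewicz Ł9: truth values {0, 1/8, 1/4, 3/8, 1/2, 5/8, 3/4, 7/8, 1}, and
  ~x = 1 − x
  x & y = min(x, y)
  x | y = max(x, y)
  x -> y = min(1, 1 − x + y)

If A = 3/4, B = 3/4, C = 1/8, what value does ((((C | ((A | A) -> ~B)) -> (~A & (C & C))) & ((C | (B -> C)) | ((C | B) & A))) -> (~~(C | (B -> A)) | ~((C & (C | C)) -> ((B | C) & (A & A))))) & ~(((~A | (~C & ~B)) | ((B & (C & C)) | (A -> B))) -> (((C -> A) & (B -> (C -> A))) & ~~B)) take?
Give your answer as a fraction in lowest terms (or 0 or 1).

1/4

A | A = 3/4 | 3/4 = 3/4
~B = ~3/4 = 1/4
(A | A) -> ~B = 3/4 -> 1/4 = 1/2
C | ((A | A) -> ~B) = 1/8 | 1/2 = 1/2
~A = ~3/4 = 1/4
C & C = 1/8 & 1/8 = 1/8
~A & (C & C) = 1/4 & 1/8 = 1/8
(C | ((A | A) -> ~B)) -> (~A & (C & C)) = 1/2 -> 1/8 = 5/8
B -> C = 3/4 -> 1/8 = 3/8
C | (B -> C) = 1/8 | 3/8 = 3/8
C | B = 1/8 | 3/4 = 3/4
(C | B) & A = 3/4 & 3/4 = 3/4
(C | (B -> C)) | ((C | B) & A) = 3/8 | 3/4 = 3/4
((C | ((A | A) -> ~B)) -> (~A & (C & C))) & ((C | (B -> C)) | ((C | B) & A)) = 5/8 & 3/4 = 5/8
B -> A = 3/4 -> 3/4 = 1
C | (B -> A) = 1/8 | 1 = 1
~(C | (B -> A)) = ~1 = 0
~~(C | (B -> A)) = ~0 = 1
C | C = 1/8 | 1/8 = 1/8
C & (C | C) = 1/8 & 1/8 = 1/8
B | C = 3/4 | 1/8 = 3/4
A & A = 3/4 & 3/4 = 3/4
(B | C) & (A & A) = 3/4 & 3/4 = 3/4
(C & (C | C)) -> ((B | C) & (A & A)) = 1/8 -> 3/4 = 1
~((C & (C | C)) -> ((B | C) & (A & A))) = ~1 = 0
~~(C | (B -> A)) | ~((C & (C | C)) -> ((B | C) & (A & A))) = 1 | 0 = 1
(((C | ((A | A) -> ~B)) -> (~A & (C & C))) & ((C | (B -> C)) | ((C | B) & A))) -> (~~(C | (B -> A)) | ~((C & (C | C)) -> ((B | C) & (A & A)))) = 5/8 -> 1 = 1
~A = ~3/4 = 1/4
~C = ~1/8 = 7/8
~B = ~3/4 = 1/4
~C & ~B = 7/8 & 1/4 = 1/4
~A | (~C & ~B) = 1/4 | 1/4 = 1/4
C & C = 1/8 & 1/8 = 1/8
B & (C & C) = 3/4 & 1/8 = 1/8
A -> B = 3/4 -> 3/4 = 1
(B & (C & C)) | (A -> B) = 1/8 | 1 = 1
(~A | (~C & ~B)) | ((B & (C & C)) | (A -> B)) = 1/4 | 1 = 1
C -> A = 1/8 -> 3/4 = 1
C -> A = 1/8 -> 3/4 = 1
B -> (C -> A) = 3/4 -> 1 = 1
(C -> A) & (B -> (C -> A)) = 1 & 1 = 1
~B = ~3/4 = 1/4
~~B = ~1/4 = 3/4
((C -> A) & (B -> (C -> A))) & ~~B = 1 & 3/4 = 3/4
((~A | (~C & ~B)) | ((B & (C & C)) | (A -> B))) -> (((C -> A) & (B -> (C -> A))) & ~~B) = 1 -> 3/4 = 3/4
~(((~A | (~C & ~B)) | ((B & (C & C)) | (A -> B))) -> (((C -> A) & (B -> (C -> A))) & ~~B)) = ~3/4 = 1/4
((((C | ((A | A) -> ~B)) -> (~A & (C & C))) & ((C | (B -> C)) | ((C | B) & A))) -> (~~(C | (B -> A)) | ~((C & (C | C)) -> ((B | C) & (A & A))))) & ~(((~A | (~C & ~B)) | ((B & (C & C)) | (A -> B))) -> (((C -> A) & (B -> (C -> A))) & ~~B)) = 1 & 1/4 = 1/4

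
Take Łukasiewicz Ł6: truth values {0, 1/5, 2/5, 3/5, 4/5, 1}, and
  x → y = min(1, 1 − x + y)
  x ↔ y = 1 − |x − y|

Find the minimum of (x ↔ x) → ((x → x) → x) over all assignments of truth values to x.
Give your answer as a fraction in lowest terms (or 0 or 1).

Take x = 0:
x ↔ x = 0 ↔ 0 = 1
x → x = 0 → 0 = 1
(x → x) → x = 1 → 0 = 0
(x ↔ x) → ((x → x) → x) = 1 → 0 = 0
No assignment yields a value below 0, so this is the minimum.

0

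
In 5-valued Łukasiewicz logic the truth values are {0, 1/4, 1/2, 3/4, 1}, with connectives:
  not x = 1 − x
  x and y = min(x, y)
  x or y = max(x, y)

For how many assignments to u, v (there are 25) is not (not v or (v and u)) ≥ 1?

value 1: 1 assignment (counts)
value 3/4: 3 assignments
value 1/2: 7 assignments
value 1/4: 8 assignments
value 0: 6 assignments
So 1 of the 25 assignments meets the threshold.

1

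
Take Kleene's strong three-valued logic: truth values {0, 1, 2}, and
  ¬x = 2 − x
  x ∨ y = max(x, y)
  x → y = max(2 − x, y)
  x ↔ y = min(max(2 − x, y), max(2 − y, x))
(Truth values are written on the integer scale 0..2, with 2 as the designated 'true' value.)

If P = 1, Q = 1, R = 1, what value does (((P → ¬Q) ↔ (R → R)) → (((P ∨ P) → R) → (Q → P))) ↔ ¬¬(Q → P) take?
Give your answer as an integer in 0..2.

1

¬Q = ¬1 = 1
P → ¬Q = 1 → 1 = 1
R → R = 1 → 1 = 1
(P → ¬Q) ↔ (R → R) = 1 ↔ 1 = 1
P ∨ P = 1 ∨ 1 = 1
(P ∨ P) → R = 1 → 1 = 1
Q → P = 1 → 1 = 1
((P ∨ P) → R) → (Q → P) = 1 → 1 = 1
((P → ¬Q) ↔ (R → R)) → (((P ∨ P) → R) → (Q → P)) = 1 → 1 = 1
Q → P = 1 → 1 = 1
¬(Q → P) = ¬1 = 1
¬¬(Q → P) = ¬1 = 1
(((P → ¬Q) ↔ (R → R)) → (((P ∨ P) → R) → (Q → P))) ↔ ¬¬(Q → P) = 1 ↔ 1 = 1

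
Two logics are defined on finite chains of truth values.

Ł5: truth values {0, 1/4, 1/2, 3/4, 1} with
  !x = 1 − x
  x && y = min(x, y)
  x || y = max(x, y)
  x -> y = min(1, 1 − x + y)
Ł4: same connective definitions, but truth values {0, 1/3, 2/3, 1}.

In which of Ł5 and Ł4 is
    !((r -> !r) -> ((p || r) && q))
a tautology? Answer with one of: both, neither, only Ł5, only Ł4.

neither

In Ł5: at p = 0, q = 0, r = 3/4 the value is 1/2 — not a tautology.
In Ł4: at p = 0, q = 0, r = 2/3 the value is 2/3 — not a tautology.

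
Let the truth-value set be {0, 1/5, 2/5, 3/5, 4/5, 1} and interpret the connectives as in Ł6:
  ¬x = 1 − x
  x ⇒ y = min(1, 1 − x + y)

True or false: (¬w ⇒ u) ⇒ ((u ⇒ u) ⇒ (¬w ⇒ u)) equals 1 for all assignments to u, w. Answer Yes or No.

At u = 2/5, w = 1/5, for instance:
¬w = ¬1/5 = 4/5
¬w ⇒ u = 4/5 ⇒ 2/5 = 3/5
u ⇒ u = 2/5 ⇒ 2/5 = 1
¬w ⇒ u = 4/5 ⇒ 2/5 = 3/5
(u ⇒ u) ⇒ (¬w ⇒ u) = 1 ⇒ 3/5 = 3/5
(¬w ⇒ u) ⇒ ((u ⇒ u) ⇒ (¬w ⇒ u)) = 3/5 ⇒ 3/5 = 1
and checking the remaining 35 assignments likewise gives ≥ 1 in every case.

Yes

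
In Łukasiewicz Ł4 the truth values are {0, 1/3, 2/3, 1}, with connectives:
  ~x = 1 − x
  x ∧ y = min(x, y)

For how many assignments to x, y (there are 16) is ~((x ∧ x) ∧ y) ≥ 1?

7

x = 0, y = 0 ↦ 1  ≥
x = 0, y = 1/3 ↦ 1  ≥
x = 0, y = 2/3 ↦ 1  ≥
x = 0, y = 1 ↦ 1  ≥
x = 1/3, y = 0 ↦ 1  ≥
x = 1/3, y = 1/3 ↦ 2/3  <
x = 1/3, y = 2/3 ↦ 2/3  <
x = 1/3, y = 1 ↦ 2/3  <
x = 2/3, y = 0 ↦ 1  ≥
x = 2/3, y = 1/3 ↦ 2/3  <
x = 2/3, y = 2/3 ↦ 1/3  <
x = 2/3, y = 1 ↦ 1/3  <
x = 1, y = 0 ↦ 1  ≥
x = 1, y = 1/3 ↦ 2/3  <
x = 1, y = 2/3 ↦ 1/3  <
x = 1, y = 1 ↦ 0  <
So 7 of the 16 assignments meet the threshold.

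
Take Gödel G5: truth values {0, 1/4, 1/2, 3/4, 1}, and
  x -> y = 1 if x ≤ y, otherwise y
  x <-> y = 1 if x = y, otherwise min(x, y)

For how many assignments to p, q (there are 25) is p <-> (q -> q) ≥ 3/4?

value 1: 5 assignments (counts)
value 3/4: 5 assignments (counts)
value 1/2: 5 assignments
value 1/4: 5 assignments
value 0: 5 assignments
So 10 of the 25 assignments meet the threshold.

10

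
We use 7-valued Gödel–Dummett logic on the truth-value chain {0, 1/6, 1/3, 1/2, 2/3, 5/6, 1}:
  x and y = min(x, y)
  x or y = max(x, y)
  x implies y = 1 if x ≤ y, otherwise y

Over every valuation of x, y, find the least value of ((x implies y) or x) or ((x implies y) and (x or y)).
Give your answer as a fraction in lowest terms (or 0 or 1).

Take x = 1/6, y = 0:
x implies y = 1/6 implies 0 = 0
(x implies y) or x = 0 or 1/6 = 1/6
x implies y = 1/6 implies 0 = 0
x or y = 1/6 or 0 = 1/6
(x implies y) and (x or y) = 0 and 1/6 = 0
((x implies y) or x) or ((x implies y) and (x or y)) = 1/6 or 0 = 1/6
No assignment yields a value below 1/6, so this is the minimum.

1/6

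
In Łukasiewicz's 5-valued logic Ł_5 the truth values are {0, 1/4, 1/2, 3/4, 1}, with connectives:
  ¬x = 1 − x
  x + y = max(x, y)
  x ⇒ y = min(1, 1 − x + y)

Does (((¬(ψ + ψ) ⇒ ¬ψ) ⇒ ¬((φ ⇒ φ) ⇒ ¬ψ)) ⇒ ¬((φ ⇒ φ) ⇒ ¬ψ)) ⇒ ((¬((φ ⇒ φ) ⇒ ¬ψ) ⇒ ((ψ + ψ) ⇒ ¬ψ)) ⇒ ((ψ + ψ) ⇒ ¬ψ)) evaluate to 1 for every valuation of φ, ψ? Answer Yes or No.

No

Counterexample: take φ = 0, ψ = 3/4.
ψ + ψ = 3/4 + 3/4 = 3/4
¬(ψ + ψ) = ¬3/4 = 1/4
¬ψ = ¬3/4 = 1/4
¬(ψ + ψ) ⇒ ¬ψ = 1/4 ⇒ 1/4 = 1
φ ⇒ φ = 0 ⇒ 0 = 1
¬ψ = ¬3/4 = 1/4
(φ ⇒ φ) ⇒ ¬ψ = 1 ⇒ 1/4 = 1/4
¬((φ ⇒ φ) ⇒ ¬ψ) = ¬1/4 = 3/4
(¬(ψ + ψ) ⇒ ¬ψ) ⇒ ¬((φ ⇒ φ) ⇒ ¬ψ) = 1 ⇒ 3/4 = 3/4
φ ⇒ φ = 0 ⇒ 0 = 1
¬ψ = ¬3/4 = 1/4
(φ ⇒ φ) ⇒ ¬ψ = 1 ⇒ 1/4 = 1/4
¬((φ ⇒ φ) ⇒ ¬ψ) = ¬1/4 = 3/4
((¬(ψ + ψ) ⇒ ¬ψ) ⇒ ¬((φ ⇒ φ) ⇒ ¬ψ)) ⇒ ¬((φ ⇒ φ) ⇒ ¬ψ) = 3/4 ⇒ 3/4 = 1
φ ⇒ φ = 0 ⇒ 0 = 1
¬ψ = ¬3/4 = 1/4
(φ ⇒ φ) ⇒ ¬ψ = 1 ⇒ 1/4 = 1/4
¬((φ ⇒ φ) ⇒ ¬ψ) = ¬1/4 = 3/4
ψ + ψ = 3/4 + 3/4 = 3/4
¬ψ = ¬3/4 = 1/4
(ψ + ψ) ⇒ ¬ψ = 3/4 ⇒ 1/4 = 1/2
¬((φ ⇒ φ) ⇒ ¬ψ) ⇒ ((ψ + ψ) ⇒ ¬ψ) = 3/4 ⇒ 1/2 = 3/4
ψ + ψ = 3/4 + 3/4 = 3/4
¬ψ = ¬3/4 = 1/4
(ψ + ψ) ⇒ ¬ψ = 3/4 ⇒ 1/4 = 1/2
(¬((φ ⇒ φ) ⇒ ¬ψ) ⇒ ((ψ + ψ) ⇒ ¬ψ)) ⇒ ((ψ + ψ) ⇒ ¬ψ) = 3/4 ⇒ 1/2 = 3/4
(((¬(ψ + ψ) ⇒ ¬ψ) ⇒ ¬((φ ⇒ φ) ⇒ ¬ψ)) ⇒ ¬((φ ⇒ φ) ⇒ ¬ψ)) ⇒ ((¬((φ ⇒ φ) ⇒ ¬ψ) ⇒ ((ψ + ψ) ⇒ ¬ψ)) ⇒ ((ψ + ψ) ⇒ ¬ψ)) = 1 ⇒ 3/4 = 3/4
This gives 3/4 ≠ 1.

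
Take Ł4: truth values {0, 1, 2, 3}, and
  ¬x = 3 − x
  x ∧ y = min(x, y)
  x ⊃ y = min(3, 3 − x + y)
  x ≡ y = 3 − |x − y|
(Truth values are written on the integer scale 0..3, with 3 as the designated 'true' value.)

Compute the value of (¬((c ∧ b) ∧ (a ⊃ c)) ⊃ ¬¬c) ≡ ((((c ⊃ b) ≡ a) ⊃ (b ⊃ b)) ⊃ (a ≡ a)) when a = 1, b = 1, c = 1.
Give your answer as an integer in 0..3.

c ∧ b = 1 ∧ 1 = 1
a ⊃ c = 1 ⊃ 1 = 3
(c ∧ b) ∧ (a ⊃ c) = 1 ∧ 3 = 1
¬((c ∧ b) ∧ (a ⊃ c)) = ¬1 = 2
¬c = ¬1 = 2
¬¬c = ¬2 = 1
¬((c ∧ b) ∧ (a ⊃ c)) ⊃ ¬¬c = 2 ⊃ 1 = 2
c ⊃ b = 1 ⊃ 1 = 3
(c ⊃ b) ≡ a = 3 ≡ 1 = 1
b ⊃ b = 1 ⊃ 1 = 3
((c ⊃ b) ≡ a) ⊃ (b ⊃ b) = 1 ⊃ 3 = 3
a ≡ a = 1 ≡ 1 = 3
(((c ⊃ b) ≡ a) ⊃ (b ⊃ b)) ⊃ (a ≡ a) = 3 ⊃ 3 = 3
(¬((c ∧ b) ∧ (a ⊃ c)) ⊃ ¬¬c) ≡ ((((c ⊃ b) ≡ a) ⊃ (b ⊃ b)) ⊃ (a ≡ a)) = 2 ≡ 3 = 2

2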